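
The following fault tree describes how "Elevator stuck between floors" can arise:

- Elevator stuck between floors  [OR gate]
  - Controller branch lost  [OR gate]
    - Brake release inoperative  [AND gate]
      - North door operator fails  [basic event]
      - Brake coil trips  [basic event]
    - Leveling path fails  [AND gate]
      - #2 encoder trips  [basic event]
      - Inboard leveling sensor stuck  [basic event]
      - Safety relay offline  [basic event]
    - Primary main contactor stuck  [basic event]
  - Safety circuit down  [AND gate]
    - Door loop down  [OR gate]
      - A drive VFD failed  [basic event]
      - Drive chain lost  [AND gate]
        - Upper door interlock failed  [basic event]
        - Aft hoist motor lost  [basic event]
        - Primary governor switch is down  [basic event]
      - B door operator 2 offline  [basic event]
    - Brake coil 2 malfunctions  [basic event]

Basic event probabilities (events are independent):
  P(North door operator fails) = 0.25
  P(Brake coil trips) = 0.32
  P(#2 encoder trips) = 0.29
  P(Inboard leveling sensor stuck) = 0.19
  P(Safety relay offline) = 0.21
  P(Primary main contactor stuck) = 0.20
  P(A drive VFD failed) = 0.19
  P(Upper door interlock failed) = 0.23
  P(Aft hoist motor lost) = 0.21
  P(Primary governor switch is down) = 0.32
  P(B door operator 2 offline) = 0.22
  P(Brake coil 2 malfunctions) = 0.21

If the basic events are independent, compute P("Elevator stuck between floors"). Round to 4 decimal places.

P(Brake release inoperative) [AND] = 0.25 × 0.32 = 0.080000
P(Leveling path fails) [AND] = 0.29 × 0.19 × 0.21 = 0.011571
P(Controller branch lost) [OR] = 1 − (1−0.080000) × (1−0.011571) × (1−0.20) = 0.272516
P(Drive chain lost) [AND] = 0.23 × 0.21 × 0.32 = 0.015456
P(Door loop down) [OR] = 1 − (1−0.19) × (1−0.015456) × (1−0.22) = 0.377965
P(Safety circuit down) [AND] = 0.377965 × 0.21 = 0.079373
P(Elevator stuck between floors) [OR] = 1 − (1−0.272516) × (1−0.079373) = 0.330259
Rounded to 4 decimal places: P(Elevator stuck between floors) ≈ 0.3303.

0.3303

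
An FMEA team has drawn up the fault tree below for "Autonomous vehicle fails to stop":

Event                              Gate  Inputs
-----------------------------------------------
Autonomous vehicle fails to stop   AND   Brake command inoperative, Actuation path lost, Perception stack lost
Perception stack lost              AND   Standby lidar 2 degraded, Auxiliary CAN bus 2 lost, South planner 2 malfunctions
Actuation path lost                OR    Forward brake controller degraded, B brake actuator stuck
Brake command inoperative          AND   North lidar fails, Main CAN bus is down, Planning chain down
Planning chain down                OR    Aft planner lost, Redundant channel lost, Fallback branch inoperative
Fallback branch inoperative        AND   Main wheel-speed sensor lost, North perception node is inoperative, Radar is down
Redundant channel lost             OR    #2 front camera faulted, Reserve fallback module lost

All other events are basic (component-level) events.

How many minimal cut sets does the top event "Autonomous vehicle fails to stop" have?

Redundant channel lost [OR]: union of children's cut sets → 2 cut set(s).
Fallback branch inoperative [AND]: one cut set from each child combined → 1 × 1 × 1 = 1 cut set(s).
Planning chain down [OR]: union of children's cut sets → 4 cut set(s).
Brake command inoperative [AND]: one cut set from each child combined → 1 × 1 × 4 = 4 cut set(s).
Actuation path lost [OR]: union of children's cut sets → 2 cut set(s).
Perception stack lost [AND]: one cut set from each child combined → 1 × 1 × 1 = 1 cut set(s).
Autonomous vehicle fails to stop [AND]: one cut set from each child combined → 4 × 2 × 1 = 8 cut set(s).
Minimal cut sets: {Aft planner lost, Auxiliary CAN bus 2 lost, Forward brake controller degraded, Main CAN bus is down, North lidar fails, South planner 2 malfunctions, Standby lidar 2 degraded}; {Aft planner lost, Auxiliary CAN bus 2 lost, B brake actuator stuck, Main CAN bus is down, North lidar fails, South planner 2 malfunctions, Standby lidar 2 degraded}; {#2 front camera faulted, Auxiliary CAN bus 2 lost, Forward brake controller degraded, Main CAN bus is down, North lidar fails, South planner 2 malfunctions, Standby lidar 2 degraded}; {#2 front camera faulted, Auxiliary CAN bus 2 lost, B brake actuator stuck, Main CAN bus is down, North lidar fails, South planner 2 malfunctions, Standby lidar 2 degraded}; {Auxiliary CAN bus 2 lost, Forward brake controller degraded, Main CAN bus is down, North lidar fails, Reserve fallback module lost, South planner 2 malfunctions, Standby lidar 2 degraded}; {Auxiliary CAN bus 2 lost, B brake actuator stuck, Main CAN bus is down, North lidar fails, Reserve fallback module lost, South planner 2 malfunctions, Standby lidar 2 degraded}; {Auxiliary CAN bus 2 lost, Forward brake controller degraded, Main CAN bus is down, Main wheel-speed sensor lost, North lidar fails, North perception node is inoperative, Radar is down, South planner 2 malfunctions, Standby lidar 2 degraded}; {Auxiliary CAN bus 2 lost, B brake actuator stuck, Main CAN bus is down, Main wheel-speed sensor lost, North lidar fails, North perception node is inoperative, Radar is down, South planner 2 malfunctions, Standby lidar 2 degraded}.

8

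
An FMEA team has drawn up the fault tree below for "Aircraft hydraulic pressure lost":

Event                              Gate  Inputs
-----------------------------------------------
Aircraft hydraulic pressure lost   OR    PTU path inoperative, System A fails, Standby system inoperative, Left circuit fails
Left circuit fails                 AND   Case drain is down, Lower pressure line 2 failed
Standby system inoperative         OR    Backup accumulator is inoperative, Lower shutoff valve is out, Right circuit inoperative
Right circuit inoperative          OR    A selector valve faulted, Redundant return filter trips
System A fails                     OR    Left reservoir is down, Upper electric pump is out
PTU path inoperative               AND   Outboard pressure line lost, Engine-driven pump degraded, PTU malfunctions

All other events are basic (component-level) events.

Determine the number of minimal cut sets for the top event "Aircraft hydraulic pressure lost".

8

PTU path inoperative [AND]: one cut set from each child combined → 1 × 1 × 1 = 1 cut set(s).
System A fails [OR]: union of children's cut sets → 2 cut set(s).
Right circuit inoperative [OR]: union of children's cut sets → 2 cut set(s).
Standby system inoperative [OR]: union of children's cut sets → 4 cut set(s).
Left circuit fails [AND]: one cut set from each child combined → 1 × 1 = 1 cut set(s).
Aircraft hydraulic pressure lost [OR]: union of children's cut sets → 8 cut set(s).
Minimal cut sets: {Engine-driven pump degraded, Outboard pressure line lost, PTU malfunctions}; {Left reservoir is down}; {Upper electric pump is out}; {Backup accumulator is inoperative}; {Lower shutoff valve is out}; {A selector valve faulted}; {Redundant return filter trips}; {Case drain is down, Lower pressure line 2 failed}.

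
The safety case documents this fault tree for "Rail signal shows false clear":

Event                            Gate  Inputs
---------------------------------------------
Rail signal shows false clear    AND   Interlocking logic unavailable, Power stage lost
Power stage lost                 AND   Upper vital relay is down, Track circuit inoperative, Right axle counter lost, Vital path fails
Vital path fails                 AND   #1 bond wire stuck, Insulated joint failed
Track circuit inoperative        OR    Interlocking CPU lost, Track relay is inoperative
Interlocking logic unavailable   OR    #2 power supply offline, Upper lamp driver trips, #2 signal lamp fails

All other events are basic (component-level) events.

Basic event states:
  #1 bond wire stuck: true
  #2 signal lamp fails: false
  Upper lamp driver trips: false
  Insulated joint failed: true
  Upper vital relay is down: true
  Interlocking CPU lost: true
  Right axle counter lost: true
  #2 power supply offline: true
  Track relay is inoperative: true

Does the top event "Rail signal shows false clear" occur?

Interlocking logic unavailable [OR]: #2 power supply offline=occurs, Upper lamp driver trips=not, #2 signal lamp fails=not → at least one input occurs → occurs.
Track circuit inoperative [OR]: Interlocking CPU lost=occurs, Track relay is inoperative=occurs → at least one input occurs → occurs.
Vital path fails [AND]: #1 bond wire stuck=occurs, Insulated joint failed=occurs → all inputs occur → occurs.
Power stage lost [AND]: Upper vital relay is down=occurs, Track circuit inoperative=occurs, Right axle counter lost=occurs, Vital path fails=occurs → all inputs occur → occurs.
Rail signal shows false clear [AND]: Interlocking logic unavailable=occurs, Power stage lost=occurs → all inputs occur → occurs.

Yes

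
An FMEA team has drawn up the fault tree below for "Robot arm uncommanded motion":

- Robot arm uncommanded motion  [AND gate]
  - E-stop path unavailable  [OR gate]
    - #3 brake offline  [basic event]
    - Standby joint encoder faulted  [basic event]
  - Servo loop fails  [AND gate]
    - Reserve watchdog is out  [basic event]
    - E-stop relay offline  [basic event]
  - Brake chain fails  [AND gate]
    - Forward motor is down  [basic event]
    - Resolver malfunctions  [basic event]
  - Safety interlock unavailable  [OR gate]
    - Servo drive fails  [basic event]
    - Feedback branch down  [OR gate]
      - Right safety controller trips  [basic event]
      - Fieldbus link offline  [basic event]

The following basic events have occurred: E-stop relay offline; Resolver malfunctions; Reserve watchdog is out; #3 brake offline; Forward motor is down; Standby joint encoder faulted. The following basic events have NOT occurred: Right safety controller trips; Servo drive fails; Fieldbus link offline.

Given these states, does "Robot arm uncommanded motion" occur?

No

E-stop path unavailable [OR]: #3 brake offline=occurs, Standby joint encoder faulted=occurs → at least one input occurs → occurs.
Servo loop fails [AND]: Reserve watchdog is out=occurs, E-stop relay offline=occurs → all inputs occur → occurs.
Brake chain fails [AND]: Forward motor is down=occurs, Resolver malfunctions=occurs → all inputs occur → occurs.
Feedback branch down [OR]: Right safety controller trips=not, Fieldbus link offline=not → no input occurs → does not occur.
Safety interlock unavailable [OR]: Servo drive fails=not, Feedback branch down=not → no input occurs → does not occur.
Robot arm uncommanded motion [AND]: E-stop path unavailable=occurs, Servo loop fails=occurs, Brake chain fails=occurs, Safety interlock unavailable=not → not all inputs occur → does not occur.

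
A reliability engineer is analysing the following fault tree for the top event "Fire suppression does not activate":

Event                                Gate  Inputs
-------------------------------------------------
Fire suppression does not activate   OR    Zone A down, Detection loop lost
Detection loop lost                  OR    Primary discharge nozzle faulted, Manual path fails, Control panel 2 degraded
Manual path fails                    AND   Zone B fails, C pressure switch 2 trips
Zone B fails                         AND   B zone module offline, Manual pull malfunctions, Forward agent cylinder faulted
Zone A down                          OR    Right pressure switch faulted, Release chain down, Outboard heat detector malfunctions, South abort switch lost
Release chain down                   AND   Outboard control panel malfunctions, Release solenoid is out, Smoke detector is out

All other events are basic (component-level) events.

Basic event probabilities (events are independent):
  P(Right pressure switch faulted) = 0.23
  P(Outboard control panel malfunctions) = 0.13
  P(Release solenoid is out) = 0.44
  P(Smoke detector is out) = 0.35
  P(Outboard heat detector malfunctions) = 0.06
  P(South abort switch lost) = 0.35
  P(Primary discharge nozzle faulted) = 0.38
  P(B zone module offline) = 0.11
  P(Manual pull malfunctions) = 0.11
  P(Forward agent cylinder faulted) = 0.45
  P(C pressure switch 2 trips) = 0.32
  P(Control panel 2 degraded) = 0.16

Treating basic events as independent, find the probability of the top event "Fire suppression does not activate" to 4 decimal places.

P(Release chain down) [AND] = 0.13 × 0.44 × 0.35 = 0.020020
P(Zone A down) [OR] = 1 − (1−0.23) × (1−0.020020) × (1−0.06) × (1−0.35) = 0.538949
P(Zone B fails) [AND] = 0.11 × 0.11 × 0.45 = 0.005445
P(Manual path fails) [AND] = 0.005445 × 0.32 = 0.001742
P(Detection loop lost) [OR] = 1 − (1−0.38) × (1−0.001742) × (1−0.16) = 0.480107
P(Fire suppression does not activate) [OR] = 1 − (1−0.538949) × (1−0.480107) = 0.760303
Rounded to 4 decimal places: P(Fire suppression does not activate) ≈ 0.7603.

0.7603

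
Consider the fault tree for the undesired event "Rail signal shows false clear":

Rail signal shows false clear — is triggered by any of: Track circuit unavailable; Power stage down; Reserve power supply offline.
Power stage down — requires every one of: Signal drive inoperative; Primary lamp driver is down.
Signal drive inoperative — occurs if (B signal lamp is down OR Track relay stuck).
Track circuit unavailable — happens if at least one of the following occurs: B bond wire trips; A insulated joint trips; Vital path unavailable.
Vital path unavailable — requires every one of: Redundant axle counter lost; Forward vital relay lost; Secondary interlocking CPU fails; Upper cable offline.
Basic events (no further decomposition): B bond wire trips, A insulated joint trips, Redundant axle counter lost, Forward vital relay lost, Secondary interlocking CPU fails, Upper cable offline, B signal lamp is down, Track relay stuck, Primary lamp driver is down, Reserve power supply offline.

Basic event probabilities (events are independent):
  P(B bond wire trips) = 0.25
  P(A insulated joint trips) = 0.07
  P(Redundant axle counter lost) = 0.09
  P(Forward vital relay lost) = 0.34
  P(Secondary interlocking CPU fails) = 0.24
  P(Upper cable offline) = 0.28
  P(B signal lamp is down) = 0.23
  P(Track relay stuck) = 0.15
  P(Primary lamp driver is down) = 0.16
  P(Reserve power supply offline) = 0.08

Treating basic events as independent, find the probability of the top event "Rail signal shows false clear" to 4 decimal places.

0.3950

P(Vital path unavailable) [AND] = 0.09 × 0.34 × 0.24 × 0.28 = 0.002056
P(Track circuit unavailable) [OR] = 1 − (1−0.25) × (1−0.07) × (1−0.002056) = 0.303934
P(Signal drive inoperative) [OR] = 1 − (1−0.23) × (1−0.15) = 0.345500
P(Power stage down) [AND] = 0.345500 × 0.16 = 0.055280
P(Rail signal shows false clear) [OR] = 1 − (1−0.303934) × (1−0.055280) × (1−0.08) = 0.395020
Rounded to 4 decimal places: P(Rail signal shows false clear) ≈ 0.3950.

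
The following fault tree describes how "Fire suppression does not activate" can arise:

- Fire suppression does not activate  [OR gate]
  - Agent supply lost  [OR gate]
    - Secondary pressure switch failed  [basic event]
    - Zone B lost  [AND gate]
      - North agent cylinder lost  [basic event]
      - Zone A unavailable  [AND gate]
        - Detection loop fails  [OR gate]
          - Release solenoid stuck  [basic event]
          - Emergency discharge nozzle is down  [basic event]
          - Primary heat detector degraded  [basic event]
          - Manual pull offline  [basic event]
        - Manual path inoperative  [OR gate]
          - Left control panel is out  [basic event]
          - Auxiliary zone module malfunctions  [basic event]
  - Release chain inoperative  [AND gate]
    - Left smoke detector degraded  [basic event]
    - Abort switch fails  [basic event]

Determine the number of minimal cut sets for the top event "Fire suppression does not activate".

10

Detection loop fails [OR]: union of children's cut sets → 4 cut set(s).
Manual path inoperative [OR]: union of children's cut sets → 2 cut set(s).
Zone A unavailable [AND]: one cut set from each child combined → 4 × 2 = 8 cut set(s).
Zone B lost [AND]: one cut set from each child combined → 1 × 8 = 8 cut set(s).
Agent supply lost [OR]: union of children's cut sets → 9 cut set(s).
Release chain inoperative [AND]: one cut set from each child combined → 1 × 1 = 1 cut set(s).
Fire suppression does not activate [OR]: union of children's cut sets → 10 cut set(s).
Minimal cut sets: {Secondary pressure switch failed}; {Left control panel is out, North agent cylinder lost, Release solenoid stuck}; {Auxiliary zone module malfunctions, North agent cylinder lost, Release solenoid stuck}; {Emergency discharge nozzle is down, Left control panel is out, North agent cylinder lost}; {Auxiliary zone module malfunctions, Emergency discharge nozzle is down, North agent cylinder lost}; {Left control panel is out, North agent cylinder lost, Primary heat detector degraded}; {Auxiliary zone module malfunctions, North agent cylinder lost, Primary heat detector degraded}; {Left control panel is out, Manual pull offline, North agent cylinder lost}; {Auxiliary zone module malfunctions, Manual pull offline, North agent cylinder lost}; {Abort switch fails, Left smoke detector degraded}.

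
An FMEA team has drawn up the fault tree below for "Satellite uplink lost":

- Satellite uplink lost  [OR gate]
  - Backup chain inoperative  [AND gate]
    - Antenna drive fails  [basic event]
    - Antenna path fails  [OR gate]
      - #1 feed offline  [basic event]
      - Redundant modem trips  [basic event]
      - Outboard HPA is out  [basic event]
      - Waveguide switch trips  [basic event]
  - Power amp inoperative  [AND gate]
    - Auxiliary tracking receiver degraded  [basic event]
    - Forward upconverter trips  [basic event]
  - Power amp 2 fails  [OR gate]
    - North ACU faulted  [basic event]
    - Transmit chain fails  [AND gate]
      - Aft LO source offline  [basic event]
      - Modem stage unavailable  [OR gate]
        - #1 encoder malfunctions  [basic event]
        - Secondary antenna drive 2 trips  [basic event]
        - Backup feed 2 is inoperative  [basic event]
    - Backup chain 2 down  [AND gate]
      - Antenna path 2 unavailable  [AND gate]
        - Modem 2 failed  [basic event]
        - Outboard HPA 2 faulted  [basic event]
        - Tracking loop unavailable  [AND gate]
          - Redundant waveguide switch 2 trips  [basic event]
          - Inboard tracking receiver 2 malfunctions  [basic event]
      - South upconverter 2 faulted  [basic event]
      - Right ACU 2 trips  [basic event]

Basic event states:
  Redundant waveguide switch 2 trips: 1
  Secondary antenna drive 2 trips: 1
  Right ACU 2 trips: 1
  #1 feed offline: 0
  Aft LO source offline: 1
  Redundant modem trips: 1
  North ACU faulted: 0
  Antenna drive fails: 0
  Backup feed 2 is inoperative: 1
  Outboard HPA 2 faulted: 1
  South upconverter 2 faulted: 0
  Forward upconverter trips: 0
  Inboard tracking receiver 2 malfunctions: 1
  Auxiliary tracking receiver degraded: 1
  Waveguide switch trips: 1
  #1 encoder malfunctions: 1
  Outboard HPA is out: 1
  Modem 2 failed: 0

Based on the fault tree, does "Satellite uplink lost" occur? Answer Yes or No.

Yes

Antenna path fails [OR]: #1 feed offline=not, Redundant modem trips=occurs, Outboard HPA is out=occurs, Waveguide switch trips=occurs → at least one input occurs → occurs.
Backup chain inoperative [AND]: Antenna drive fails=not, Antenna path fails=occurs → not all inputs occur → does not occur.
Power amp inoperative [AND]: Auxiliary tracking receiver degraded=occurs, Forward upconverter trips=not → not all inputs occur → does not occur.
Modem stage unavailable [OR]: #1 encoder malfunctions=occurs, Secondary antenna drive 2 trips=occurs, Backup feed 2 is inoperative=occurs → at least one input occurs → occurs.
Transmit chain fails [AND]: Aft LO source offline=occurs, Modem stage unavailable=occurs → all inputs occur → occurs.
Tracking loop unavailable [AND]: Redundant waveguide switch 2 trips=occurs, Inboard tracking receiver 2 malfunctions=occurs → all inputs occur → occurs.
Antenna path 2 unavailable [AND]: Modem 2 failed=not, Outboard HPA 2 faulted=occurs, Tracking loop unavailable=occurs → not all inputs occur → does not occur.
Backup chain 2 down [AND]: Antenna path 2 unavailable=not, South upconverter 2 faulted=not, Right ACU 2 trips=occurs → not all inputs occur → does not occur.
Power amp 2 fails [OR]: North ACU faulted=not, Transmit chain fails=occurs, Backup chain 2 down=not → at least one input occurs → occurs.
Satellite uplink lost [OR]: Backup chain inoperative=not, Power amp inoperative=not, Power amp 2 fails=occurs → at least one input occurs → occurs.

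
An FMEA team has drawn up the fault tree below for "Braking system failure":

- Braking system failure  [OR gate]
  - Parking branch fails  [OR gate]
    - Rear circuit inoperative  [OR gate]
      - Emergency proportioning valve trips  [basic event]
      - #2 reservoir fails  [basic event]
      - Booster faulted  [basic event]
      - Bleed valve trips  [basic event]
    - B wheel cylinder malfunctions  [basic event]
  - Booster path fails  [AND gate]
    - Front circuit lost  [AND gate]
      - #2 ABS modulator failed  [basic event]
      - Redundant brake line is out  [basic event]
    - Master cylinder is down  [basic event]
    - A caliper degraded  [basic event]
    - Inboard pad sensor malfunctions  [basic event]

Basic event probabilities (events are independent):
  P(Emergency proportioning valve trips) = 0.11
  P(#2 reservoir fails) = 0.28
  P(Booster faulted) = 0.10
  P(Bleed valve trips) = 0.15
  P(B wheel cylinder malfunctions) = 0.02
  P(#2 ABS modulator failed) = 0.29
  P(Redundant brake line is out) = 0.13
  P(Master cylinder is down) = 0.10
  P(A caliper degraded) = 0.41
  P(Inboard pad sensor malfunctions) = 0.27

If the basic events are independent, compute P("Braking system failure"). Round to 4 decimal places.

P(Rear circuit inoperative) [OR] = 1 − (1−0.11) × (1−0.28) × (1−0.10) × (1−0.15) = 0.509788
P(Parking branch fails) [OR] = 1 − (1−0.509788) × (1−0.02) = 0.519592
P(Front circuit lost) [AND] = 0.29 × 0.13 = 0.037700
P(Booster path fails) [AND] = 0.037700 × 0.10 × 0.41 × 0.27 = 0.000417
P(Braking system failure) [OR] = 1 − (1−0.519592) × (1−0.000417) = 0.519792
Rounded to 4 decimal places: P(Braking system failure) ≈ 0.5198.

0.5198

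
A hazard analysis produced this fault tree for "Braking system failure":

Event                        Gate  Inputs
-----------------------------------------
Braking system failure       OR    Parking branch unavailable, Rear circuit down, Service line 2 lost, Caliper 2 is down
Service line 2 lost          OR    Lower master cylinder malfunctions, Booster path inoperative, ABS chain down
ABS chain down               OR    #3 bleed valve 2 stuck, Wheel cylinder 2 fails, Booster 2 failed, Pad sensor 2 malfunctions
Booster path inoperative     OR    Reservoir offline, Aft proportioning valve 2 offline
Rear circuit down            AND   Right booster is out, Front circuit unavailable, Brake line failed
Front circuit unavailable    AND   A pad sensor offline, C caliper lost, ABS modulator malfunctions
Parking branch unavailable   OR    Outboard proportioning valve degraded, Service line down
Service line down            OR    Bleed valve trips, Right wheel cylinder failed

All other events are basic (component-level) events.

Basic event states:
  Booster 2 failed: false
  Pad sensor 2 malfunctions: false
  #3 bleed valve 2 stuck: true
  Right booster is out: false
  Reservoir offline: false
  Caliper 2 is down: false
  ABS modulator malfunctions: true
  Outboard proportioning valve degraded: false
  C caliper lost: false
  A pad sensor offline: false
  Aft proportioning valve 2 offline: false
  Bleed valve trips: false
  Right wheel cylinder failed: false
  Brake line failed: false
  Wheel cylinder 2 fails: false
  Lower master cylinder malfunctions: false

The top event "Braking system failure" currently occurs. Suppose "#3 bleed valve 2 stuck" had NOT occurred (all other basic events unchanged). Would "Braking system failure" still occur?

No

Counterfactual: set "#3 bleed valve 2 stuck" to not occurred.
Service line down [OR]: Bleed valve trips=not, Right wheel cylinder failed=not → no input occurs → does not occur.
Parking branch unavailable [OR]: Outboard proportioning valve degraded=not, Service line down=not → no input occurs → does not occur.
Front circuit unavailable [AND]: A pad sensor offline=not, C caliper lost=not, ABS modulator malfunctions=occurs → not all inputs occur → does not occur.
Rear circuit down [AND]: Right booster is out=not, Front circuit unavailable=not, Brake line failed=not → not all inputs occur → does not occur.
Booster path inoperative [OR]: Reservoir offline=not, Aft proportioning valve 2 offline=not → no input occurs → does not occur.
ABS chain down [OR]: #3 bleed valve 2 stuck=not, Wheel cylinder 2 fails=not, Booster 2 failed=not, Pad sensor 2 malfunctions=not → no input occurs → does not occur.
Service line 2 lost [OR]: Lower master cylinder malfunctions=not, Booster path inoperative=not, ABS chain down=not → no input occurs → does not occur.
Braking system failure [OR]: Parking branch unavailable=not, Rear circuit down=not, Service line 2 lost=not, Caliper 2 is down=not → no input occurs → does not occur.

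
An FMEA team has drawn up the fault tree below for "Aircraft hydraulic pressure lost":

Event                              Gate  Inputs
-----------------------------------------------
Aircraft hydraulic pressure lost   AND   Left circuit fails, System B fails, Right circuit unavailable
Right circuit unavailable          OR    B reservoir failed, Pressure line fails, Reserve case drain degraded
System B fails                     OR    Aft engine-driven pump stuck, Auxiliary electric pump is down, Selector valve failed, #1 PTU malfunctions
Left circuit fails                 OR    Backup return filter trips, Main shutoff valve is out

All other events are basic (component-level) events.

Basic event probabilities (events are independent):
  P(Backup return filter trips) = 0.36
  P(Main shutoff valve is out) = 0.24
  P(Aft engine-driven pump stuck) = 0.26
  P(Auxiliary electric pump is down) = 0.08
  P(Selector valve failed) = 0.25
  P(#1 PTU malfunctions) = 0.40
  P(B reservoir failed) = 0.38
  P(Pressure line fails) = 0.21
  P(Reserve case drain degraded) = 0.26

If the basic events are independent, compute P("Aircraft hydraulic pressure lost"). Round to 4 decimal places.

P(Left circuit fails) [OR] = 1 − (1−0.36) × (1−0.24) = 0.513600
P(System B fails) [OR] = 1 − (1−0.26) × (1−0.08) × (1−0.25) × (1−0.40) = 0.693640
P(Right circuit unavailable) [OR] = 1 − (1−0.38) × (1−0.21) × (1−0.26) = 0.637548
P(Aircraft hydraulic pressure lost) [AND] = 0.513600 × 0.693640 × 0.637548 = 0.227129
Rounded to 4 decimal places: P(Aircraft hydraulic pressure lost) ≈ 0.2271.

0.2271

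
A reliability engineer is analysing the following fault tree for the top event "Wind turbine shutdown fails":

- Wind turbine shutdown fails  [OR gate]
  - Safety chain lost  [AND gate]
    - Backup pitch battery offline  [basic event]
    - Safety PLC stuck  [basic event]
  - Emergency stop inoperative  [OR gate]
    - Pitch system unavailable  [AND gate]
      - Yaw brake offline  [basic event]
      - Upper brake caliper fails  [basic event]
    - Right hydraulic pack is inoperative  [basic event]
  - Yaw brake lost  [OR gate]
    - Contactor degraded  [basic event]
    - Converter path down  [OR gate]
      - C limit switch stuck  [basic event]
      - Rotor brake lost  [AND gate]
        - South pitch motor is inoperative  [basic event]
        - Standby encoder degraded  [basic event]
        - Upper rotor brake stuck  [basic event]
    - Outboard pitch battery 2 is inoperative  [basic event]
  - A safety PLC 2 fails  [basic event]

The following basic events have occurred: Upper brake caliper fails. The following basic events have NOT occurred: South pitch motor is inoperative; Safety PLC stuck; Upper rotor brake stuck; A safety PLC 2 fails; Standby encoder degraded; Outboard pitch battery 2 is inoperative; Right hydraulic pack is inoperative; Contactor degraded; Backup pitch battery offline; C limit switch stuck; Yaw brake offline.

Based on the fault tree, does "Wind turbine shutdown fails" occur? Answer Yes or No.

No

Safety chain lost [AND]: Backup pitch battery offline=not, Safety PLC stuck=not → not all inputs occur → does not occur.
Pitch system unavailable [AND]: Yaw brake offline=not, Upper brake caliper fails=occurs → not all inputs occur → does not occur.
Emergency stop inoperative [OR]: Pitch system unavailable=not, Right hydraulic pack is inoperative=not → no input occurs → does not occur.
Rotor brake lost [AND]: South pitch motor is inoperative=not, Standby encoder degraded=not, Upper rotor brake stuck=not → not all inputs occur → does not occur.
Converter path down [OR]: C limit switch stuck=not, Rotor brake lost=not → no input occurs → does not occur.
Yaw brake lost [OR]: Contactor degraded=not, Converter path down=not, Outboard pitch battery 2 is inoperative=not → no input occurs → does not occur.
Wind turbine shutdown fails [OR]: Safety chain lost=not, Emergency stop inoperative=not, Yaw brake lost=not, A safety PLC 2 fails=not → no input occurs → does not occur.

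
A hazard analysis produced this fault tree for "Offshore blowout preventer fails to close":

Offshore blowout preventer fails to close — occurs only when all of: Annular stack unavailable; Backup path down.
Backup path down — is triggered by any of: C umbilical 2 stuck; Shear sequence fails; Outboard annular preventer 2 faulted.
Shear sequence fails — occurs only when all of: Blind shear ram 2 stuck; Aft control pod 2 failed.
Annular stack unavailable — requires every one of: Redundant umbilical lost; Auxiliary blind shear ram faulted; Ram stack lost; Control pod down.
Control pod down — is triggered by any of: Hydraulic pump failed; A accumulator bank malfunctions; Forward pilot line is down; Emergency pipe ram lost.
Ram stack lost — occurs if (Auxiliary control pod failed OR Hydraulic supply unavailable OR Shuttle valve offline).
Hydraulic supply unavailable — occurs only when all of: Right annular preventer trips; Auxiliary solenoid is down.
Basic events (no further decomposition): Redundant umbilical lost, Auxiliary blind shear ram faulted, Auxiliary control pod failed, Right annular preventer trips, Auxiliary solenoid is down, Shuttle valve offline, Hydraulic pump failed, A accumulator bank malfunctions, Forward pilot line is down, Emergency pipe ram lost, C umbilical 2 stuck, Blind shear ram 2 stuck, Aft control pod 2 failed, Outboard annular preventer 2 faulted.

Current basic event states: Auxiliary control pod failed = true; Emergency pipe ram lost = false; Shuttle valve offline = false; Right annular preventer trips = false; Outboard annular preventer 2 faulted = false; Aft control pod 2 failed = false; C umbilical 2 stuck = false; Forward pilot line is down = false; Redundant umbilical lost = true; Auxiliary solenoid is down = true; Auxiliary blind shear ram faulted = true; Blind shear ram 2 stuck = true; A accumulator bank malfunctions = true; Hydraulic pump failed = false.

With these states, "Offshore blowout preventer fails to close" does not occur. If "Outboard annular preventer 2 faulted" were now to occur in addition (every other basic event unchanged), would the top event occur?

Counterfactual: set "Outboard annular preventer 2 faulted" to occurred.
Hydraulic supply unavailable [AND]: Right annular preventer trips=not, Auxiliary solenoid is down=occurs → not all inputs occur → does not occur.
Ram stack lost [OR]: Auxiliary control pod failed=occurs, Hydraulic supply unavailable=not, Shuttle valve offline=not → at least one input occurs → occurs.
Control pod down [OR]: Hydraulic pump failed=not, A accumulator bank malfunctions=occurs, Forward pilot line is down=not, Emergency pipe ram lost=not → at least one input occurs → occurs.
Annular stack unavailable [AND]: Redundant umbilical lost=occurs, Auxiliary blind shear ram faulted=occurs, Ram stack lost=occurs, Control pod down=occurs → all inputs occur → occurs.
Shear sequence fails [AND]: Blind shear ram 2 stuck=occurs, Aft control pod 2 failed=not → not all inputs occur → does not occur.
Backup path down [OR]: C umbilical 2 stuck=not, Shear sequence fails=not, Outboard annular preventer 2 faulted=occurs → at least one input occurs → occurs.
Offshore blowout preventer fails to close [AND]: Annular stack unavailable=occurs, Backup path down=occurs → all inputs occur → occurs.

Yes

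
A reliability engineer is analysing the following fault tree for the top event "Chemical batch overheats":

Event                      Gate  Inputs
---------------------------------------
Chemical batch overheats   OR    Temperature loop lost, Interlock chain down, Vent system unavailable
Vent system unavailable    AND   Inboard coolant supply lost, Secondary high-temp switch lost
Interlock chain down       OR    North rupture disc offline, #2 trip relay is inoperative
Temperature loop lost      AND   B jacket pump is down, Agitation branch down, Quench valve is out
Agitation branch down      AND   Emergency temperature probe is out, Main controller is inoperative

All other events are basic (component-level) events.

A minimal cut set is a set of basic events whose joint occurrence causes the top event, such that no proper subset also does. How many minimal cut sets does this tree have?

4

Agitation branch down [AND]: one cut set from each child combined → 1 × 1 = 1 cut set(s).
Temperature loop lost [AND]: one cut set from each child combined → 1 × 1 × 1 = 1 cut set(s).
Interlock chain down [OR]: union of children's cut sets → 2 cut set(s).
Vent system unavailable [AND]: one cut set from each child combined → 1 × 1 = 1 cut set(s).
Chemical batch overheats [OR]: union of children's cut sets → 4 cut set(s).
Minimal cut sets: {B jacket pump is down, Emergency temperature probe is out, Main controller is inoperative, Quench valve is out}; {North rupture disc offline}; {#2 trip relay is inoperative}; {Inboard coolant supply lost, Secondary high-temp switch lost}.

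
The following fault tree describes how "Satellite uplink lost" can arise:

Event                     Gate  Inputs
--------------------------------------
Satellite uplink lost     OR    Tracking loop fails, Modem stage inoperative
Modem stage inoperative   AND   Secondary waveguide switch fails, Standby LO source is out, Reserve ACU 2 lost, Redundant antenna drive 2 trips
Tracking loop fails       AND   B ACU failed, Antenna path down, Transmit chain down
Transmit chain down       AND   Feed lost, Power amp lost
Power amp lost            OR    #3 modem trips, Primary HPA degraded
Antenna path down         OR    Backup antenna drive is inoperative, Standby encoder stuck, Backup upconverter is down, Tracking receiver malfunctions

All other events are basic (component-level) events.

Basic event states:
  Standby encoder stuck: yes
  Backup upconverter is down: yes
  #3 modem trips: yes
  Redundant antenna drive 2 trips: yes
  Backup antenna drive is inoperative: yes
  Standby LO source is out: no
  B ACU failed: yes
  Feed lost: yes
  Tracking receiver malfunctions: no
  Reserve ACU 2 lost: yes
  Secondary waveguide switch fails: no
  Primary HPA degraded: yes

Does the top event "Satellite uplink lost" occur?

Yes

Antenna path down [OR]: Backup antenna drive is inoperative=occurs, Standby encoder stuck=occurs, Backup upconverter is down=occurs, Tracking receiver malfunctions=not → at least one input occurs → occurs.
Power amp lost [OR]: #3 modem trips=occurs, Primary HPA degraded=occurs → at least one input occurs → occurs.
Transmit chain down [AND]: Feed lost=occurs, Power amp lost=occurs → all inputs occur → occurs.
Tracking loop fails [AND]: B ACU failed=occurs, Antenna path down=occurs, Transmit chain down=occurs → all inputs occur → occurs.
Modem stage inoperative [AND]: Secondary waveguide switch fails=not, Standby LO source is out=not, Reserve ACU 2 lost=occurs, Redundant antenna drive 2 trips=occurs → not all inputs occur → does not occur.
Satellite uplink lost [OR]: Tracking loop fails=occurs, Modem stage inoperative=not → at least one input occurs → occurs.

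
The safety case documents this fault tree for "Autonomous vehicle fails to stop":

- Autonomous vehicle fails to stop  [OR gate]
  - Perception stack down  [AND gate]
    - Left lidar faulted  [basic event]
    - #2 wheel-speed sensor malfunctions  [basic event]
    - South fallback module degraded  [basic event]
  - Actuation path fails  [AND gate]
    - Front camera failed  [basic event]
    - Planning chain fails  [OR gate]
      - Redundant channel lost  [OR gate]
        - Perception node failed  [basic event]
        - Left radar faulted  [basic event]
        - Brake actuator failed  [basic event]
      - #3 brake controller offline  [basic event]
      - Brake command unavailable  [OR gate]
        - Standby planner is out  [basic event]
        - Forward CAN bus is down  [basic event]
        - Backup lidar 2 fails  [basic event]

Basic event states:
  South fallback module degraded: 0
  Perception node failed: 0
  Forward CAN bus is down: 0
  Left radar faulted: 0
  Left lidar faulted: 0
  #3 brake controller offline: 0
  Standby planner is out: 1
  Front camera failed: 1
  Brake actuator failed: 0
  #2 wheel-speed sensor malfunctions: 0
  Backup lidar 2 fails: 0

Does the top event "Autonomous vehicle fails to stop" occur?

Perception stack down [AND]: Left lidar faulted=not, #2 wheel-speed sensor malfunctions=not, South fallback module degraded=not → not all inputs occur → does not occur.
Redundant channel lost [OR]: Perception node failed=not, Left radar faulted=not, Brake actuator failed=not → no input occurs → does not occur.
Brake command unavailable [OR]: Standby planner is out=occurs, Forward CAN bus is down=not, Backup lidar 2 fails=not → at least one input occurs → occurs.
Planning chain fails [OR]: Redundant channel lost=not, #3 brake controller offline=not, Brake command unavailable=occurs → at least one input occurs → occurs.
Actuation path fails [AND]: Front camera failed=occurs, Planning chain fails=occurs → all inputs occur → occurs.
Autonomous vehicle fails to stop [OR]: Perception stack down=not, Actuation path fails=occurs → at least one input occurs → occurs.

Yes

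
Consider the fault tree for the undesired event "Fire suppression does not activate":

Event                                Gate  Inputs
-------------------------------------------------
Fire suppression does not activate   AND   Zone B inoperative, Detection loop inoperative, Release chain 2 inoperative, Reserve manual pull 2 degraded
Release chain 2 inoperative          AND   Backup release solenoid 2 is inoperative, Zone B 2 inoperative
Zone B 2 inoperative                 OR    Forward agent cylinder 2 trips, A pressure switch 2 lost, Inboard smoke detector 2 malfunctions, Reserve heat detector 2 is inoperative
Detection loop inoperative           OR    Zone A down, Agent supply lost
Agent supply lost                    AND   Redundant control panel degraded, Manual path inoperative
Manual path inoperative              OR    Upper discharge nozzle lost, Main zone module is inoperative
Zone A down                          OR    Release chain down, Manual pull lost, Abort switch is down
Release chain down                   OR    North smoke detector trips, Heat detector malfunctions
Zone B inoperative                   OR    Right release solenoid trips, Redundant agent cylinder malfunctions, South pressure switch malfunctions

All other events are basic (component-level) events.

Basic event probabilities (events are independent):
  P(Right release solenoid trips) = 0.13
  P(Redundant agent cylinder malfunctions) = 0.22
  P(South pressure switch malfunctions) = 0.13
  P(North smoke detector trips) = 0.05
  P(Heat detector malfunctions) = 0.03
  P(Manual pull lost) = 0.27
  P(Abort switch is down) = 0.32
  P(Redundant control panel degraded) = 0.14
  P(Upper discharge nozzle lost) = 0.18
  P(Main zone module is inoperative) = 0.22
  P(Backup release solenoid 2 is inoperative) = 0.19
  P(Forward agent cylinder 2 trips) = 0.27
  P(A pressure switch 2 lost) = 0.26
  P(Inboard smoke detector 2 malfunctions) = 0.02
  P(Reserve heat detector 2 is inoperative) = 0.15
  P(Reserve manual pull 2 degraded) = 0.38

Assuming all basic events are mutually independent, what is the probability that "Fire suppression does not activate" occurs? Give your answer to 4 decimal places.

0.0092

P(Zone B inoperative) [OR] = 1 − (1−0.13) × (1−0.22) × (1−0.13) = 0.409618
P(Release chain down) [OR] = 1 − (1−0.05) × (1−0.03) = 0.078500
P(Zone A down) [OR] = 1 − (1−0.078500) × (1−0.27) × (1−0.32) = 0.542567
P(Manual path inoperative) [OR] = 1 − (1−0.18) × (1−0.22) = 0.360400
P(Agent supply lost) [AND] = 0.14 × 0.360400 = 0.050456
P(Detection loop inoperative) [OR] = 1 − (1−0.542567) × (1−0.050456) = 0.565647
P(Zone B 2 inoperative) [OR] = 1 − (1−0.27) × (1−0.26) × (1−0.02) × (1−0.15) = 0.550013
P(Release chain 2 inoperative) [AND] = 0.19 × 0.550013 = 0.104502
P(Fire suppression does not activate) [AND] = 0.409618 × 0.565647 × 0.104502 × 0.38 = 0.009201
Rounded to 4 decimal places: P(Fire suppression does not activate) ≈ 0.0092.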